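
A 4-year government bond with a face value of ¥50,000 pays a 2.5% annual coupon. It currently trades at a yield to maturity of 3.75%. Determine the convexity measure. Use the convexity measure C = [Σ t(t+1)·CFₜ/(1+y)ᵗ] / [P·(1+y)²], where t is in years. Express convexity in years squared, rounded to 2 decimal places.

17.67

With y = 0.0375:
  t   CF        PV=CF/(1+0.0375)^t    t·PV        t(t+1)·PV
  1     1,250.00     1,204.8193     1,204.8193       2,409.6386
  2     1,250.00     1,161.2716     2,322.5432       6,967.6296
  3     1,250.00     1,119.2979     3,357.8938      13,431.5750
  4    51,250.00    44,232.4961   176,929.9845     884,649.9226
  Σ                 47,717.8849   183,815.2407     907,458.7658
P = 47,717.8849.
Convexity = Σ t(t+1)·PV / [P·(1+y)²] = 907,458.7658 / (47,717.8849 × 1.076406) = 17.66727.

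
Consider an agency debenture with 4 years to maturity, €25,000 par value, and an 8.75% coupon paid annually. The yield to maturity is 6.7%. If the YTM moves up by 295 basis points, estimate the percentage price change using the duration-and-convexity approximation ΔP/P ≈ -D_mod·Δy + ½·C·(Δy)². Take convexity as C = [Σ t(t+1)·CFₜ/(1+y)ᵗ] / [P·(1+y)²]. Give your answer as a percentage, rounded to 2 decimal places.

With y = 0.067:
  t   CF        PV=CF/(1+0.067)^t    t·PV        t(t+1)·PV
  1     2,187.50     2,050.1406     2,050.1406       4,100.2812
  2     2,187.50     1,921.4064     3,842.8127      11,528.4381
  3     2,187.50     1,800.7557     5,402.2672      21,609.0687
  4    27,187.50    20,975.4650    83,901.8599     419,509.2993
  Σ                 26,747.7676    95,197.0803     456,747.0872
P = 26,747.7676; D_Mac = 3.55907 yrs; D_mod = 3.33558 yrs; C = 14.99890.
Duration effect: -3.33558 × (+0.0295) = -0.098400
Convexity effect: 0.5 × 14.99890 × (0.0295)² = +0.0065264
ΔP/P ≈ -0.098400 + 0.0065264 = -0.091873 = -9.1873%.

-9.19%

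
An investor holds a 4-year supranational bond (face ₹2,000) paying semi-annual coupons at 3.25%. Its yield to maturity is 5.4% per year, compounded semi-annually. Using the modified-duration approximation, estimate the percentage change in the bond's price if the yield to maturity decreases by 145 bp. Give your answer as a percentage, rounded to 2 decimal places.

Periodic yield y = 0.027. Modified duration first:
  t   CF        PV=CF/(1+0.027)^t    t·PV
  1        32.50        31.6456        31.6456
  2        32.50        30.8136        61.6272
  3        32.50        30.0035        90.0105
  4        32.50        29.2147       116.8588
  5        32.50        28.4467       142.2333
  6        32.50        27.6988       166.1927
  7        32.50        26.9706       188.7940
  8     2,032.50     1,642.3549    13,138.8390
  Σ                  1,847.1483    13,936.2012
P = 1,847.1483; D_Mac = 7.54471 half-year periods = 3.77236 yrs; D_mod = 3.77236/(1+0.027) = 3.67318 yrs.
ΔP/P ≈ -D_mod · Δy = -3.67318 × (-0.0145) = +0.053261 = +5.3261%.

+5.33%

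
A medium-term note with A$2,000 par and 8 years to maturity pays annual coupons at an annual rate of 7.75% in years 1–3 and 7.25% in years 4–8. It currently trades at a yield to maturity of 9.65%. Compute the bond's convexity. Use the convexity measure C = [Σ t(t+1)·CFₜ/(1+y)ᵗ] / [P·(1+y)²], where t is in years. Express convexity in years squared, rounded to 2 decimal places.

41.87

With y = 0.0965:
  t   CF        PV=CF/(1+0.0965)^t    t·PV        t(t+1)·PV
  1       155.00       141.3589       141.3589         282.7177
  2       155.00       128.9183       257.8365         773.5095
  3       155.00       117.5725       352.7175       1,410.8701
  4       145.00       100.3075       401.2300       2,006.1502
  5       145.00        91.4797       457.3986       2,744.3916
  6       145.00        83.4288       500.5730       3,504.0111
  7       145.00        76.0865       532.6054       4,260.8434
  8     2,145.00     1,026.4982     8,211.9859      73,907.8732
  Σ                  1,765.6504    10,855.7059      88,890.3669
P = 1,765.6504.
Convexity = Σ t(t+1)·PV / [P·(1+y)²] = 88,890.3669 / (1,765.6504 × 1.202312) = 41.87287.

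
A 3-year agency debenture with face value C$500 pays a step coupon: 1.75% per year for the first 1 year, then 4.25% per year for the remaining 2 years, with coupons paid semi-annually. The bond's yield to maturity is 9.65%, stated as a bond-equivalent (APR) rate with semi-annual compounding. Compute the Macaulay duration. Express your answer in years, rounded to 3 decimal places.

2.892 years

Periodic yield y = 0.04825. Discount each cash flow and weight by its period:
  t   CF        PV=CF/(1+0.04825)^t    t·PV
  1        4.375         4.1736         4.1736
  2        4.375         3.9815         7.9630
  3       10.625         9.2243        27.6730
  4       10.625         8.7997        35.1989
  5       10.625         8.3947        41.9734
  6      510.625       384.8689     2,309.2136
  Σ                    419.4428     2,426.1955
Price P = Σ PV = 419.4428.
Macaulay duration = Σ(t·PV) / P = 2,426.1955 / 419.4428 = 5.78433 half-year periods.
In years: 5.78433 / 2 = 2.89216 years.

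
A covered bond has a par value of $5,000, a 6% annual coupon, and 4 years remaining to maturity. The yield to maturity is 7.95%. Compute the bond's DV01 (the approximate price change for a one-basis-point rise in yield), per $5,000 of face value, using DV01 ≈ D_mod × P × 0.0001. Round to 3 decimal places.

$1.586

Periodic yield y = 0.0795.
  t   CF        PV=CF/(1+0.0795)^t    t·PV
  1       300.00       277.9064       277.9064
  2       300.00       257.4400       514.8799
  3       300.00       238.4807       715.4422
  4     5,300.00     3,902.8808    15,611.5230
  Σ                  4,676.7079    17,119.7516
P = 4,676.7079; D_Mac = 3.66064 yrs; D_mod = 3.39105 yrs.
DV01 ≈ 3.39105 × 4,676.7079 × 0.0001 = 1.585896.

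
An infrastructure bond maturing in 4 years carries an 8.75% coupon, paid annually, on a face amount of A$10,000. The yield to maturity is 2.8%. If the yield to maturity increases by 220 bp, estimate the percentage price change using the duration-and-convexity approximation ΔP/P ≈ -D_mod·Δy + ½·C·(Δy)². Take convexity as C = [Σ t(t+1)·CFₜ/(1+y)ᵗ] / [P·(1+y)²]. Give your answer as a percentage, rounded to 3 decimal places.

With y = 0.028:
  t   CF        PV=CF/(1+0.028)^t    t·PV        t(t+1)·PV
  1       875.00       851.1673       851.1673       1,702.3346
  2       875.00       827.9838     1,655.9675       4,967.9026
  3       875.00       805.4317     2,416.2950       9,665.1802
  4    10,875.00     9,737.7093    38,950.8373     194,754.1867
  Σ                 12,222.2921    43,874.2672     211,089.6041
P = 12,222.2921; D_Mac = 3.58969 yrs; D_mod = 3.49192 yrs; C = 16.34286.
Duration effect: -3.49192 × (+0.022) = -0.076822
Convexity effect: 0.5 × 16.34286 × (0.022)² = +0.0039550
ΔP/P ≈ -0.076822 + 0.0039550 = -0.072867 = -7.2867%.

-7.287%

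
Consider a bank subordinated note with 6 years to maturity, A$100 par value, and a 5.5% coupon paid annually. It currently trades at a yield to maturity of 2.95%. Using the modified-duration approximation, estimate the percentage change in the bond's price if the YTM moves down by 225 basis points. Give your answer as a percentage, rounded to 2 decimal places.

Periodic yield y = 0.0295. Modified duration first:
  t   CF        PV=CF/(1+0.0295)^t    t·PV
  1         5.50         5.3424         5.3424
  2         5.50         5.1893        10.3786
  3         5.50         5.0406        15.1218
  4         5.50         4.8962        19.5847
  5         5.50         4.7559        23.7794
  6       105.50        88.6124       531.6742
  Σ                    113.8368       605.8812
P = 113.8368; D_Mac = 5.32237 yrs; D_mod = 5.32237/(1+0.0295) = 5.16986 yrs.
ΔP/P ≈ -D_mod · Δy = -5.16986 × (-0.0225) = +0.116322 = +11.6322%.

+11.63%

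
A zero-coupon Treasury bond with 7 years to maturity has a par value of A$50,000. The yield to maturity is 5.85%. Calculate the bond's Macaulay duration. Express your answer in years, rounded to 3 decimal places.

A zero-coupon bond has a single cash flow at maturity, so its Macaulay duration equals its maturity: 7 years.

7.000 years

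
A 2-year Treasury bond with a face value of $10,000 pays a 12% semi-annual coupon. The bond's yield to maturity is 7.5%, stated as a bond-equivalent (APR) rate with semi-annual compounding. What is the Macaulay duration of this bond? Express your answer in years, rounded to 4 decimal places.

Periodic yield y = 0.0375. Discount each cash flow and weight by its period:
  t   CF        PV=CF/(1+0.0375)^t    t·PV
  1       600.00       578.3133       578.3133
  2       600.00       557.4104     1,114.8207
  3       600.00       537.2630     1,611.7890
  4    10,600.00     9,148.5748    36,594.2992
  Σ                 10,821.5614    39,899.2222
Price P = Σ PV = 10,821.5614.
Macaulay duration = Σ(t·PV) / P = 39,899.2222 / 10,821.5614 = 3.68701 half-year periods.
In years: 3.68701 / 2 = 1.84351 years.

1.8435 years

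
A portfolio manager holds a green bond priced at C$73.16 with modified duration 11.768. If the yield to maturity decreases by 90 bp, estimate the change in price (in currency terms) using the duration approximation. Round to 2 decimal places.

+C$7.75

Duration approximation: ΔP/P ≈ -D_mod · Δy = -11.768 × (-0.009) = +0.105912.
ΔP ≈ 73.16 × (+0.105912) = +7.74852192.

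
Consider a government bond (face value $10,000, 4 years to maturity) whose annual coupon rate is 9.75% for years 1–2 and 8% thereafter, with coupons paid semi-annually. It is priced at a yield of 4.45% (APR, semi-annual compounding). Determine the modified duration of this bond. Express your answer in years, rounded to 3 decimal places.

3.394 years

Periodic yield y = 0.02225. First find Macaulay duration:
  t   CF        PV=CF/(1+0.02225)^t    t·PV
  1       487.50       476.8892       476.8892
  2       487.50       466.5094       933.0188
  3       487.50       456.3555     1,369.0664
  4       487.50       446.4226     1,785.6903
  5       400.00       358.3228     1,791.6138
  6       400.00       350.5236     2,103.1417
  7       400.00       342.8942     2,400.2595
  8    10,400.00     8,721.2028    69,769.6224
  Σ                 11,619.1200    80,629.3020
P = 11,619.1200; Macaulay duration = 80,629.3020 / 11,619.1200 = 6.93936 half-year periods = 3.46968 years.
Modified duration = D_Mac / (1 + y) = 3.46968 / 1.02225 = 3.39416 years.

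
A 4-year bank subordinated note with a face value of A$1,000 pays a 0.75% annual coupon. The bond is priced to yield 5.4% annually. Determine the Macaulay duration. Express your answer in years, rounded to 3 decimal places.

3.951 years

Periodic yield y = 0.054. Discount each cash flow and weight by its year:
  t   CF        PV=CF/(1+0.054)^t    t·PV
  1         7.50         7.1157         7.1157
  2         7.50         6.7512        13.5024
  3         7.50         6.4053        19.2159
  4     1,007.50       816.3617     3,265.4467
  Σ                    836.6339     3,305.2807
Price P = Σ PV = 836.6339.
Macaulay duration = Σ(t·PV) / P = 3,305.2807 / 836.6339 = 3.95069 years.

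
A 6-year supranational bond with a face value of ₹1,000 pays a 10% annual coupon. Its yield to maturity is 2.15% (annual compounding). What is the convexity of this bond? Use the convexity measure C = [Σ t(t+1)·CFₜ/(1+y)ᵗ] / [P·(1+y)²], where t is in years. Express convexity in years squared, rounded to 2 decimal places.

31.40

With y = 0.0215:
  t   CF        PV=CF/(1+0.0215)^t    t·PV        t(t+1)·PV
  1       100.00        97.8953        97.8953         195.7905
  2       100.00        95.8348       191.6696         575.0088
  3       100.00        93.8177       281.4532       1,125.8127
  4       100.00        91.8431       367.3724       1,836.8619
  5       100.00        89.9100       449.5502       2,697.3009
  6     1,100.00       968.1942     5,809.1650      40,664.1548
  Σ                  1,437.4951     7,197.1055      47,094.9296
P = 1,437.4951.
Convexity = Σ t(t+1)·PV / [P·(1+y)²] = 47,094.9296 / (1,437.4951 × 1.043462) = 31.39721.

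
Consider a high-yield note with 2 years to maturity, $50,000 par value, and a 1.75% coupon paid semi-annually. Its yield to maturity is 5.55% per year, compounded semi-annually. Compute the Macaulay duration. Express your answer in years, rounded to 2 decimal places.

Periodic yield y = 0.02775. Discount each cash flow and weight by its period:
  t   CF        PV=CF/(1+0.02775)^t    t·PV
  1       437.50       425.6872       425.6872
  2       437.50       414.1933       828.3866
  3       437.50       403.0098     1,209.0294
  4    50,437.50    45,206.7838   180,827.1351
  Σ                 46,449.6741   183,290.2383
Price P = Σ PV = 46,449.6741.
Macaulay duration = Σ(t·PV) / P = 183,290.2383 / 46,449.6741 = 3.94600 half-year periods.
In years: 3.94600 / 2 = 1.97300 years.

1.97 years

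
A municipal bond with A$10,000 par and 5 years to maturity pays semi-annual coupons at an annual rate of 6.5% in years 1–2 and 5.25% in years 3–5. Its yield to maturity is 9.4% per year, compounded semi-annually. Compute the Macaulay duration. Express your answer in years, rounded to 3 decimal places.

4.318 years

Periodic yield y = 0.047. Discount each cash flow and weight by its period:
  t   CF        PV=CF/(1+0.047)^t    t·PV
  1       325.00       310.4107       310.4107
  2       325.00       296.4763       592.9526
  3       325.00       283.1674       849.5023
  4       325.00       270.4560     1,081.8240
  5       262.50       208.6392     1,043.1960
  6       262.50       199.2733     1,195.6401
  7       262.50       190.3279     1,332.2955
  8       262.50       181.7841     1,454.2727
  9       262.50       173.6238     1,562.6139
  10   10,262.50     6,483.1542    64,831.5423
  Σ                  8,597.3130    74,254.2502
Price P = Σ PV = 8,597.3130.
Macaulay duration = Σ(t·PV) / P = 74,254.2502 / 8,597.3130 = 8.63691 half-year periods.
In years: 8.63691 / 2 = 4.31846 years.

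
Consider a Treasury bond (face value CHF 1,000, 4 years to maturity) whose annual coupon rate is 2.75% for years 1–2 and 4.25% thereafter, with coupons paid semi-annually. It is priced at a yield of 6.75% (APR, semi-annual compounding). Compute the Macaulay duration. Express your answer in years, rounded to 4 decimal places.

Periodic yield y = 0.03375. Discount each cash flow and weight by its period:
  t   CF        PV=CF/(1+0.03375)^t    t·PV
  1        13.75        13.3011        13.3011
  2        13.75        12.8668        25.7337
  3        13.75        12.4468        37.3403
  4        13.75        12.0404        48.1616
  5        21.25        18.0004        90.0018
  6        21.25        17.4127       104.4761
  7        21.25        16.8442       117.9094
  8     1,021.25       783.0832     6,264.6653
  Σ                    885.9955     6,701.5892
Price P = Σ PV = 885.9955.
Macaulay duration = Σ(t·PV) / P = 6,701.5892 / 885.9955 = 7.56391 half-year periods.
In years: 7.56391 / 2 = 3.78195 years.

3.7820 years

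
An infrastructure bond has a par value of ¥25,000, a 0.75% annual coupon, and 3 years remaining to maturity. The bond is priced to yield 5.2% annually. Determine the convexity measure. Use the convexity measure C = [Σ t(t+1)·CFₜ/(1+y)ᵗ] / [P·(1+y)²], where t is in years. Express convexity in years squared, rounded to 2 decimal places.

With y = 0.052:
  t   CF        PV=CF/(1+0.052)^t    t·PV        t(t+1)·PV
  1       187.50       178.2319       178.2319         356.4639
  2       187.50       169.4220       338.8440       1,016.5320
  3    25,187.50    21,634.0507    64,902.1522     259,608.6089
  Σ                 21,981.7047    65,419.2282     260,981.6048
P = 21,981.7047.
Convexity = Σ t(t+1)·PV / [P·(1+y)²] = 260,981.6048 / (21,981.7047 × 1.106704) = 10.72796.

10.73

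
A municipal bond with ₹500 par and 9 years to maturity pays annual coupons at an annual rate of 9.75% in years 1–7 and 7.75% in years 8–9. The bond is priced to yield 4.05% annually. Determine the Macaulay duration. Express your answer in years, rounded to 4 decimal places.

6.7984 years

Periodic yield y = 0.0405. Discount each cash flow and weight by its year:
  t   CF        PV=CF/(1+0.0405)^t    t·PV
  1        48.75        46.8525        46.8525
  2        48.75        45.0288        90.0576
  3        48.75        43.2761       129.8284
  4        48.75        41.5917       166.3667
  5        48.75        39.9728       199.8638
  6        48.75        38.4169       230.5013
  7        48.75        36.9216       258.4509
  8        38.75        28.2056       225.6446
  9       538.75       376.8847     3,391.9624
  Σ                    697.1506     4,739.5282
Price P = Σ PV = 697.1506.
Macaulay duration = Σ(t·PV) / P = 4,739.5282 / 697.1506 = 6.79843 years.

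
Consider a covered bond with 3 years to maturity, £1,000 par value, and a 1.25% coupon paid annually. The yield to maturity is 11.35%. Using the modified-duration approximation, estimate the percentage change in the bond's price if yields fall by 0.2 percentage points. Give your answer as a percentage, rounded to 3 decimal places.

+0.531%

Periodic yield y = 0.1135. Modified duration first:
  t   CF        PV=CF/(1+0.1135)^t    t·PV
  1        12.50        11.2259        11.2259
  2        12.50        10.0816        20.1632
  3     1,012.50       733.3721     2,200.1162
  Σ                    754.6795     2,231.5053
P = 754.6795; D_Mac = 2.95689 yrs; D_mod = 2.95689/(1+0.1135) = 2.65549 yrs.
ΔP/P ≈ -D_mod · Δy = -2.65549 × (-0.002) = +0.005311 = +0.5311%.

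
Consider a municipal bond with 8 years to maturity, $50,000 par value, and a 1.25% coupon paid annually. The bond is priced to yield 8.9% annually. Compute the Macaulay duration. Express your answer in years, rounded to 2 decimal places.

7.52 years

Periodic yield y = 0.089. Discount each cash flow and weight by its year:
  t   CF        PV=CF/(1+0.089)^t    t·PV
  1       625.00       573.9210       573.9210
  2       625.00       527.0166     1,054.0331
  3       625.00       483.9454     1,451.8362
  4       625.00       444.3943     1,777.5773
  5       625.00       408.0756     2,040.3780
  6       625.00       374.7251     2,248.3504
  7       625.00       344.1001     2,408.7010
  8    50,625.00    25,594.2259   204,753.8069
  Σ                 28,750.4040   216,308.6039
Price P = Σ PV = 28,750.4040.
Macaulay duration = Σ(t·PV) / P = 216,308.6039 / 28,750.4040 = 7.52367 years.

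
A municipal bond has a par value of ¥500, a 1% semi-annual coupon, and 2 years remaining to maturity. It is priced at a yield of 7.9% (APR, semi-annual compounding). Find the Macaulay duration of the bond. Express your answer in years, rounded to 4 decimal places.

1.9839 years

Periodic yield y = 0.0395. Discount each cash flow and weight by its period:
  t   CF        PV=CF/(1+0.0395)^t    t·PV
  1         2.50         2.4050         2.4050
  2         2.50         2.3136         4.6272
  3         2.50         2.2257         6.6771
  4       502.50       430.3661     1,721.4645
  Σ                    437.3105     1,735.1739
Price P = Σ PV = 437.3105.
Macaulay duration = Σ(t·PV) / P = 1,735.1739 / 437.3105 = 3.96783 half-year periods.
In years: 3.96783 / 2 = 1.98392 years.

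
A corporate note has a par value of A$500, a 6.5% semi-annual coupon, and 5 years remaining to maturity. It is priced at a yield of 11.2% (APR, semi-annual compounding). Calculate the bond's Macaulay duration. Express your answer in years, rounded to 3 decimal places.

4.268 years

Periodic yield y = 0.056. Discount each cash flow and weight by its period:
  t   CF        PV=CF/(1+0.056)^t    t·PV
  1        16.25        15.3883        15.3883
  2        16.25        14.5722        29.1444
  3        16.25        13.7994        41.3983
  4        16.25        13.0677        52.2706
  5        16.25        12.3747        61.8734
  6        16.25        11.7184        70.3106
  7        16.25        11.0970        77.6791
  8        16.25        10.5085        84.0682
  9        16.25         9.9513        89.5613
  10      516.25       299.3787     2,993.7869
  Σ                    411.8562     3,515.4812
Price P = Σ PV = 411.8562.
Macaulay duration = Σ(t·PV) / P = 3,515.4812 / 411.8562 = 8.53570 half-year periods.
In years: 8.53570 / 2 = 4.26785 years.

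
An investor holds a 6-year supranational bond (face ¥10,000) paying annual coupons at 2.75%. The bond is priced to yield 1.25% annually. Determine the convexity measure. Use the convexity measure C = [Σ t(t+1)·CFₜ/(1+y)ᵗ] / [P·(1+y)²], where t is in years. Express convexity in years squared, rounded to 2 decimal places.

37.62

With y = 0.0125:
  t   CF        PV=CF/(1+0.0125)^t    t·PV        t(t+1)·PV
  1       275.00       271.6049       271.6049         543.2099
  2       275.00       268.2518       536.5036       1,609.5107
  3       275.00       264.9400       794.8201       3,179.2805
  4       275.00       261.6692     1,046.6767       5,233.3835
  5       275.00       258.4387     1,292.1935       7,753.1608
  6    10,275.00     9,536.9969    57,221.9811     400,553.8677
  Σ                 10,861.9015    61,163.7799     418,872.4131
P = 10,861.9015.
Convexity = Σ t(t+1)·PV / [P·(1+y)²] = 418,872.4131 / (10,861.9015 × 1.025156) = 37.61715.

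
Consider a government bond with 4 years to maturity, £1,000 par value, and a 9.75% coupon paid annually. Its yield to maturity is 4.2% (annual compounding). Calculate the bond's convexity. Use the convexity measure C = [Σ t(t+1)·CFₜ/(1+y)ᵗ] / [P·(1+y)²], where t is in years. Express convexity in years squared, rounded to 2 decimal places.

With y = 0.042:
  t   CF        PV=CF/(1+0.042)^t    t·PV        t(t+1)·PV
  1        97.50        93.5701        93.5701         187.1401
  2        97.50        89.7985       179.5970         538.7911
  3        97.50        86.1790       258.5370       1,034.1480
  4     1,097.50       930.9656     3,723.8626      18,619.3128
  Σ                  1,200.5132     4,255.5667      20,379.3921
P = 1,200.5132.
Convexity = Σ t(t+1)·PV / [P·(1+y)²] = 20,379.3921 / (1,200.5132 × 1.085764) = 15.63467.

15.63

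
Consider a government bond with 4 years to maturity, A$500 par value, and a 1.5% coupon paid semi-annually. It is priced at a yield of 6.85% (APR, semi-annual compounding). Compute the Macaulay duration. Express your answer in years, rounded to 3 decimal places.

3.883 years

Periodic yield y = 0.03425. Discount each cash flow and weight by its period:
  t   CF        PV=CF/(1+0.03425)^t    t·PV
  1         3.75         3.6258         3.6258
  2         3.75         3.5057         7.0115
  3         3.75         3.3896        10.1689
  4         3.75         3.2774        13.1096
  5         3.75         3.1689        15.8443
  6         3.75         3.0639        18.3835
  7         3.75         2.9625        20.7372
  8       503.75       384.7785     3,078.2282
  Σ                    407.7724     3,167.1091
Price P = Σ PV = 407.7724.
Macaulay duration = Σ(t·PV) / P = 3,167.1091 / 407.7724 = 7.76686 half-year periods.
In years: 7.76686 / 2 = 3.88343 years.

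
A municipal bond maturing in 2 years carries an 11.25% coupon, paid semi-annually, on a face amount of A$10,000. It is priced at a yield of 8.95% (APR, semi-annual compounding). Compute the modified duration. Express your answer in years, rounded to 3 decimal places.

Periodic yield y = 0.04475. First find Macaulay duration:
  t   CF        PV=CF/(1+0.04475)^t    t·PV
  1       562.50       538.4063       538.4063
  2       562.50       515.3446     1,030.6893
  3       562.50       493.2708     1,479.8123
  4    10,562.50     8,865.7852    35,463.1406
  Σ                 10,412.8069    38,512.0485
P = 10,412.8069; Macaulay duration = 38,512.0485 / 10,412.8069 = 3.69853 half-year periods = 1.84926 years.
Modified duration = D_Mac / (1 + y) = 1.84926 / 1.04475 = 1.77005 years.

1.770 years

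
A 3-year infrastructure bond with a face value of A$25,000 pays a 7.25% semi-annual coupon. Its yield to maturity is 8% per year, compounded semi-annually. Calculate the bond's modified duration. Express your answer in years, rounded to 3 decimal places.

2.641 years

Periodic yield y = 0.04. First find Macaulay duration:
  t   CF        PV=CF/(1+0.04)^t    t·PV
  1       906.25       871.3942       871.3942
  2       906.25       837.8791     1,675.7581
  3       906.25       805.6530     2,416.9589
  4       906.25       774.6663     3,098.6652
  5       906.25       744.8714     3,724.3572
  6    25,906.25    20,474.0857   122,844.5141
  Σ                 24,508.5497   134,631.6477
P = 24,508.5497; Macaulay duration = 134,631.6477 / 24,508.5497 = 5.49325 half-year periods = 2.74663 years.
Modified duration = D_Mac / (1 + y) = 2.74663 / 1.04 = 2.64099 years.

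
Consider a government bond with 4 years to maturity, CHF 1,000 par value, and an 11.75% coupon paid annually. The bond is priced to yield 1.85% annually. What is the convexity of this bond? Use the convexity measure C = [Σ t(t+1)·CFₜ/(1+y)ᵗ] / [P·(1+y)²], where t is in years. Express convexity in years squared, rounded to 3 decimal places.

16.096

With y = 0.0185:
  t   CF        PV=CF/(1+0.0185)^t    t·PV        t(t+1)·PV
  1       117.50       115.3657       115.3657         230.7315
  2       117.50       113.2702       226.5405         679.6214
  3       117.50       111.2128       333.6384       1,334.5536
  4     1,117.50     1,038.4926     4,153.9703      20,769.8516
  Σ                  1,378.3413     4,829.5149      23,014.7581
P = 1,378.3413.
Convexity = Σ t(t+1)·PV / [P·(1+y)²] = 23,014.7581 / (1,378.3413 × 1.037342) = 16.09636.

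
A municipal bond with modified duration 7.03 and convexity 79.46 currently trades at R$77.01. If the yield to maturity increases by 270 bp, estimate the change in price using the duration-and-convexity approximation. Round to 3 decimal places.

-R$12.387

Duration effect: -D_mod·Δy = -7.03 × (+0.027) = -0.189810
Convexity effect: ½·C·(Δy)² = 0.5 × 79.46 × (0.027)² = +0.02896317
ΔP/P ≈ -0.189810 + 0.02896317 = -0.16084683
ΔP ≈ 77.01 × (-0.16084683) = -12.3868143783.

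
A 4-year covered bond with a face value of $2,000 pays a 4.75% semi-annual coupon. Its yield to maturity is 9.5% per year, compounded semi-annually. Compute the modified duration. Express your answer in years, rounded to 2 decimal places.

3.49 years

Periodic yield y = 0.0475. First find Macaulay duration:
  t   CF        PV=CF/(1+0.0475)^t    t·PV
  1        47.50        45.3461        45.3461
  2        47.50        43.2898        86.5796
  3        47.50        41.3268       123.9803
  4        47.50        39.4528       157.8111
  5        47.50        37.6637       188.3187
  6        47.50        35.9558       215.7350
  7        47.50        34.3254       240.2777
  8     2,047.50     1,412.5104    11,300.0833
  Σ                  1,689.8708    12,358.1318
P = 1,689.8708; Macaulay duration = 12,358.1318 / 1,689.8708 = 7.31306 half-year periods = 3.65653 years.
Modified duration = D_Mac / (1 + y) = 3.65653 / 1.0475 = 3.49072 years.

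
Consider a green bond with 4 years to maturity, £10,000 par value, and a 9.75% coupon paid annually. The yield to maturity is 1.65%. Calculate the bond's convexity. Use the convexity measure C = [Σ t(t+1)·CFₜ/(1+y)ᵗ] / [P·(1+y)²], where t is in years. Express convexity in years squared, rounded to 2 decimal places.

With y = 0.0165:
  t   CF        PV=CF/(1+0.0165)^t    t·PV        t(t+1)·PV
  1       975.00       959.1736       959.1736       1,918.3473
  2       975.00       943.6042     1,887.2083       5,661.6250
  3       975.00       928.2874     2,784.8623      11,139.4491
  4    10,975.00    10,279.5712    41,118.2846     205,591.4231
  Σ                 13,110.6364    46,749.5289     224,310.8444
P = 13,110.6364.
Convexity = Σ t(t+1)·PV / [P·(1+y)²] = 224,310.8444 / (13,110.6364 × 1.033272) = 16.55815.

16.56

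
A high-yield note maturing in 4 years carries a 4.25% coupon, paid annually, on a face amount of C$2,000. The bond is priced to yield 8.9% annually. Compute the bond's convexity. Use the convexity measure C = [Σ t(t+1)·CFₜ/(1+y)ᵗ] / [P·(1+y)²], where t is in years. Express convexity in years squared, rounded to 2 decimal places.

15.41

With y = 0.089:
  t   CF        PV=CF/(1+0.089)^t    t·PV        t(t+1)·PV
  1        85.00        78.0533        78.0533         156.1065
  2        85.00        71.6743       143.3485         430.0455
  3        85.00        65.8166       197.4497         789.7989
  4     2,085.00     1,482.4994     5,929.9978      29,649.9890
  Σ                  1,698.0435     6,348.8493      31,025.9399
P = 1,698.0435.
Convexity = Σ t(t+1)·PV / [P·(1+y)²] = 31,025.9399 / (1,698.0435 × 1.185921) = 15.40708.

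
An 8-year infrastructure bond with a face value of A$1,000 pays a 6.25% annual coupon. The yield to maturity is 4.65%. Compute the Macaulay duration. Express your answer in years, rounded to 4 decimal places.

6.6138 years

Periodic yield y = 0.0465. Discount each cash flow and weight by its year:
  t   CF        PV=CF/(1+0.0465)^t    t·PV
  1        62.50        59.7229        59.7229
  2        62.50        57.0692       114.1383
  3        62.50        54.5334       163.6001
  4        62.50        52.1102       208.4410
  5        62.50        49.7948       248.9739
  6        62.50        47.5822       285.4933
  7        62.50        45.4680       318.2757
  8     1,062.50       738.6098     5,908.8786
  Σ                  1,104.8904     7,307.5237
Price P = Σ PV = 1,104.8904.
Macaulay duration = Σ(t·PV) / P = 7,307.5237 / 1,104.8904 = 6.61380 years.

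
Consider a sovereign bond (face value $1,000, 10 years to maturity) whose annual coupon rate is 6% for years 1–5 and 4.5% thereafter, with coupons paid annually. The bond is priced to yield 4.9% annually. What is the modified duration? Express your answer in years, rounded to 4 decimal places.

7.5319 years

Periodic yield y = 0.049. First find Macaulay duration:
  t   CF        PV=CF/(1+0.049)^t    t·PV
  1        60.00        57.1973        57.1973
  2        60.00        54.5256       109.0512
  3        60.00        51.9786       155.9359
  4        60.00        49.5506       198.2026
  5        60.00        47.2361       236.1804
  6        45.00        33.7722       202.6333
  7        45.00        32.1947       225.3628
  8        45.00        30.6908       245.5266
  9        45.00        29.2572       263.3150
  10    1,045.00       647.6814     6,476.8138
  Σ                  1,034.0846     8,170.2188
P = 1,034.0846; Macaulay duration = 8,170.2188 / 1,034.0846 = 7.90092 years.
Modified duration = D_Mac / (1 + y) = 7.90092 / 1.049 = 7.53186 years.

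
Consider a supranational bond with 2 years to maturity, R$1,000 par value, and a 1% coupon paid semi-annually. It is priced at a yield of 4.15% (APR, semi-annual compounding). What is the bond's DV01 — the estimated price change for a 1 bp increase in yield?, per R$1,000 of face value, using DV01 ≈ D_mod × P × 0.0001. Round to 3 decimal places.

Periodic yield y = 0.02075.
  t   CF        PV=CF/(1+0.02075)^t    t·PV
  1         5.00         4.8984         4.8984
  2         5.00         4.7988         9.5976
  3         5.00         4.7012        14.1037
  4     1,005.00       925.7389     3,702.9555
  Σ                    940.1373     3,731.5552
P = 940.1373; D_Mac = 3.96916 half-year periods = 1.98458 yrs; D_mod = 1.94424 yrs.
DV01 ≈ 1.94424 × 940.1373 × 0.0001 = 0.182785.

R$0.183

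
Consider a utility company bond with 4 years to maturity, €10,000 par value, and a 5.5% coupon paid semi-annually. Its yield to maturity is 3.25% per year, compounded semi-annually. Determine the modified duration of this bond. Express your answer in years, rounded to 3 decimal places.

Periodic yield y = 0.01625. First find Macaulay duration:
  t   CF        PV=CF/(1+0.01625)^t    t·PV
  1       275.00       270.6027       270.6027
  2       275.00       266.2757       532.5515
  3       275.00       262.0179       786.0538
  4       275.00       257.8282     1,031.3129
  5       275.00       253.7055     1,268.5276
  6       275.00       249.6487     1,497.8923
  7       275.00       245.6568     1,719.5976
  8    10,275.00     9,031.8634    72,254.9074
  Σ                 10,837.5990    79,361.4457
P = 10,837.5990; Macaulay duration = 79,361.4457 / 10,837.5990 = 7.32279 half-year periods = 3.66139 years.
Modified duration = D_Mac / (1 + y) = 3.66139 / 1.01625 = 3.60285 years.

3.603 years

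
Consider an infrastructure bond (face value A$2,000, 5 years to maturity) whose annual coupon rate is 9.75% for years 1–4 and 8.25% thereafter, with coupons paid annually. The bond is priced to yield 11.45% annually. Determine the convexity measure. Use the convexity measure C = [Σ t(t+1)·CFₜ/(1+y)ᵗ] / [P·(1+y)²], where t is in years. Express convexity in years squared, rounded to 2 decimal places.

With y = 0.1145:
  t   CF        PV=CF/(1+0.1145)^t    t·PV        t(t+1)·PV
  1       195.00       174.9664       174.9664         349.9327
  2       195.00       156.9909       313.9818         941.9454
  3       195.00       140.8622       422.5865       1,690.3461
  4       195.00       126.3905       505.5619       2,527.8093
  5     2,165.00     1,259.0922     6,295.4610      37,772.7663
  Σ                  1,858.3021     7,712.5576      43,282.7998
P = 1,858.3021.
Convexity = Σ t(t+1)·PV / [P·(1+y)²] = 43,282.7998 / (1,858.3021 × 1.242110) = 18.75162.

18.75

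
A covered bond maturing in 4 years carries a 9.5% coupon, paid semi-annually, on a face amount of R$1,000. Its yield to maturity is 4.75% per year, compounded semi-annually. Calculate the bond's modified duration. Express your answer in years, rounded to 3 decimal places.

Periodic yield y = 0.02375. First find Macaulay duration:
  t   CF        PV=CF/(1+0.02375)^t    t·PV
  1        47.50        46.3980        46.3980
  2        47.50        45.3217        90.6433
  3        47.50        44.2702       132.8107
  4        47.50        43.2432       172.9729
  5        47.50        42.2400       211.2001
  6        47.50        41.2601       247.5605
  7        47.50        40.3029       282.1202
  8     1,047.50       868.1659     6,945.3270
  Σ                  1,171.2020     8,129.0328
P = 1,171.2020; Macaulay duration = 8,129.0328 / 1,171.2020 = 6.94076 half-year periods = 3.47038 years.
Modified duration = D_Mac / (1 + y) = 3.47038 / 1.02375 = 3.38987 years.

3.390 years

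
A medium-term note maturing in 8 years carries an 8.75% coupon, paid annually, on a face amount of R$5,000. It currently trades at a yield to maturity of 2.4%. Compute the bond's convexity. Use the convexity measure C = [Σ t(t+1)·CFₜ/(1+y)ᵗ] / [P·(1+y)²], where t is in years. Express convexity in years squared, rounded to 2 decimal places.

With y = 0.024:
  t   CF        PV=CF/(1+0.024)^t    t·PV        t(t+1)·PV
  1       437.50       427.2461       427.2461         854.4922
  2       437.50       417.2325       834.4650       2,503.3951
  3       437.50       407.4536     1,222.3609       4,889.4435
  4       437.50       397.9039     1,591.6157       7,958.0786
  5       437.50       388.5781     1,942.8903      11,657.3418
  6       437.50       379.4708     2,276.8246      15,937.7719
  7       437.50       370.5769     2,594.0384      20,752.3072
  8     5,437.50     4,497.7946    35,982.3566     323,841.2098
  Σ                  7,286.2565    46,871.7976     388,394.0401
P = 7,286.2565.
Convexity = Σ t(t+1)·PV / [P·(1+y)²] = 388,394.0401 / (7,286.2565 × 1.048576) = 50.83563.

50.84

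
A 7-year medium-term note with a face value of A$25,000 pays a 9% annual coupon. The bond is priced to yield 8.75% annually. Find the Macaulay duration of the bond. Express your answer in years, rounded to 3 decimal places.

5.496 years

Periodic yield y = 0.0875. Discount each cash flow and weight by its year:
  t   CF        PV=CF/(1+0.0875)^t    t·PV
  1     2,250.00     2,068.9655     2,068.9655
  2     2,250.00     1,902.4970     3,804.9941
  3     2,250.00     1,749.4226     5,248.2677
  4     2,250.00     1,608.6644     6,434.6577
  5     2,250.00     1,479.2316     7,396.1582
  6     2,250.00     1,360.2130     8,161.2781
  7    27,250.00    15,148.2215   106,037.5506
  Σ                 25,317.2157   139,151.8718
Price P = Σ PV = 25,317.2157.
Macaulay duration = Σ(t·PV) / P = 139,151.8718 / 25,317.2157 = 5.49633 years.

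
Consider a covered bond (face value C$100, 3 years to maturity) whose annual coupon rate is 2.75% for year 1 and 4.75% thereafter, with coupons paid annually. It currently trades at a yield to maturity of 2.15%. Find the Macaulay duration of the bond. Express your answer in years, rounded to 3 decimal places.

2.906 years

Periodic yield y = 0.0215. Discount each cash flow and weight by its year:
  t   CF        PV=CF/(1+0.0215)^t    t·PV
  1         2.75         2.6921         2.6921
  2         4.75         4.5522         9.1043
  3       104.75        98.2741       294.8222
  Σ                    105.5183       306.6186
Price P = Σ PV = 105.5183.
Macaulay duration = Σ(t·PV) / P = 306.6186 / 105.5183 = 2.90583 years.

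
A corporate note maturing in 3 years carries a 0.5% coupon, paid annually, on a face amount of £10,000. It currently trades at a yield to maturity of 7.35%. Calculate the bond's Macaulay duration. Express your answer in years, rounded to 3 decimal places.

2.983 years

Periodic yield y = 0.0735. Discount each cash flow and weight by its year:
  t   CF        PV=CF/(1+0.0735)^t    t·PV
  1        50.00        46.5766        46.5766
  2        50.00        43.3876        86.7753
  3    10,050.00     8,123.8130    24,371.4389
  Σ                  8,213.7772    24,504.7907
Price P = Σ PV = 8,213.7772.
Macaulay duration = Σ(t·PV) / P = 24,504.7907 / 8,213.7772 = 2.98338 years.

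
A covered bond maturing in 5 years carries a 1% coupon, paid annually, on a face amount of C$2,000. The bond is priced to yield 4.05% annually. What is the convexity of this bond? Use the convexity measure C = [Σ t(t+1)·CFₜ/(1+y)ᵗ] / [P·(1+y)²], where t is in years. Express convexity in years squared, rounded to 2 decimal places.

26.92

With y = 0.0405:
  t   CF        PV=CF/(1+0.0405)^t    t·PV        t(t+1)·PV
  1        20.00        19.2215        19.2215          38.4431
  2        20.00        18.4734        36.9467         110.8401
  3        20.00        17.7543        53.2629         213.0517
  4        20.00        17.0632        68.2530         341.2649
  5     2,020.00     1,656.3074     8,281.5371      49,689.2225
  Σ                  1,728.8199     8,459.2212      50,392.8223
P = 1,728.8199.
Convexity = Σ t(t+1)·PV / [P·(1+y)²] = 50,392.8223 / (1,728.8199 × 1.082640) = 26.92370.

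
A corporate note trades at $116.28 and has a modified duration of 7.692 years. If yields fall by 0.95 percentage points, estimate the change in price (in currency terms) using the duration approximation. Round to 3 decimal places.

+$8.497

Duration approximation: ΔP/P ≈ -D_mod · Δy = -7.692 × (-0.0095) = +0.073074.
ΔP ≈ 116.28 × (+0.073074) = +8.49704472.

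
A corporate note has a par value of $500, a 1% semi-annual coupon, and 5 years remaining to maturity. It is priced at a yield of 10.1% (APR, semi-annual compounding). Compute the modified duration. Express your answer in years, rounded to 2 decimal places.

4.62 years

Periodic yield y = 0.0505. First find Macaulay duration:
  t   CF        PV=CF/(1+0.0505)^t    t·PV
  1         2.50         2.3798         2.3798
  2         2.50         2.2654         4.5308
  3         2.50         2.1565         6.4695
  4         2.50         2.0528         8.2114
  5         2.50         1.9542         9.7708
  6         2.50         1.8602        11.1613
  7         2.50         1.7708        12.3955
  8         2.50         1.6857        13.4853
  9         2.50         1.6046        14.4417
  10      502.50       307.0262     3,070.2624
  Σ                    324.7563     3,153.1087
P = 324.7563; Macaulay duration = 3,153.1087 / 324.7563 = 9.70915 half-year periods = 4.85458 years.
Modified duration = D_Mac / (1 + y) = 4.85458 / 1.0505 = 4.62121 years.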